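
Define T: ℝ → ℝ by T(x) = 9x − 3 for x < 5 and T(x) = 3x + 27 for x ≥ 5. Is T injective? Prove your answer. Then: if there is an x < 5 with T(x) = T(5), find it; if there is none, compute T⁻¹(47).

20/3

Both pieces are strictly increasing (slopes 9 and 3), so each is injective on its own interval.
The left piece maps (−∞, 5) onto (−∞, 42); the right piece maps [5, ∞) onto [42, ∞).
These images are disjoint, so no value is attained by both pieces. Hence T is injective.
Because the two images are disjoint, no x < 5 has T(x) = T(5), so we compute T⁻¹(47): 47 lies in [42, ∞), so solve 3x + 27 = 47: x = (47 − 27)/3 = 20/3.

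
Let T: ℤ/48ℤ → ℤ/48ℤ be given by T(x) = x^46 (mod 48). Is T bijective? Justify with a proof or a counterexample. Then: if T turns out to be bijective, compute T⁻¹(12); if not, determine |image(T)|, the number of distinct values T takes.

6

T(2): Repeated squaring mod 48: 2^1 ≡ 2, 2^2 ≡ 2² = 4, 2^4 ≡ 4² = 16, 2^8 ≡ 16² = 256 ≡ 16, 2^16 ≡ 16² = 256 ≡ 16, 2^32 ≡ 16² = 256 ≡ 16. Since 46 = 32 + 8 + 4 + 2, 2^46 ≡ 16·16·16·4: 16·16 = 256 ≡ 16, then 16·16 = 256 ≡ 16, then 16·4 = 64 ≡ 16. So 2^46 ≡ 16 (mod 48).
T(4): Repeated squaring mod 48: 4^1 ≡ 4, 4^2 ≡ 4² = 16, 4^4 ≡ 16² = 256 ≡ 16, 4^8 ≡ 16² = 256 ≡ 16, 4^16 ≡ 16² = 256 ≡ 16, 4^32 ≡ 16² = 256 ≡ 16. Since 46 = 32 + 8 + 4 + 2, 4^46 ≡ 16·16·16·16: 16·16 = 256 ≡ 16, then 16·16 = 256 ≡ 16, then 16·16 = 256 ≡ 16. So 4^46 ≡ 16 (mod 48).
So T(2) = T(4) = 16 while 2 ≠ 4, hence T is not injective, hence not bijective.
Since T is not bijective, we determine |image(T)|. Computing x^46 mod 48 for each x (by repeated squaring, reducing mod 48 at every step), the values T(0), T(1), …, T(47) are: 0, 1, 16, 9, 16, 25, 0, 1, 16, 33, 16, 25, 0, 25, 16, 33, 16, 1, 0, 25, 16, 9, 16, 1, 0, 1, 16, 9, 16, 25, 0, 1, 16, 33, 16, 25, 0, 25, 16, 33, 16, 1, 0, 25, 16, 9, 16, 1.
The distinct values are {0, 1, 9, 16, 25, 33}; there are 6 of them.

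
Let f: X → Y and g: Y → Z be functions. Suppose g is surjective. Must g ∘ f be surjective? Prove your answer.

not surjective

No. Take X = {0}, Y = Z = {0, 1, 2, 3}, f(0) = 0, and g = identity (surjective).
Then (g ∘ f)(0) = 0, and 3 ∈ Z has no preimage under g ∘ f, so g ∘ f is not surjective.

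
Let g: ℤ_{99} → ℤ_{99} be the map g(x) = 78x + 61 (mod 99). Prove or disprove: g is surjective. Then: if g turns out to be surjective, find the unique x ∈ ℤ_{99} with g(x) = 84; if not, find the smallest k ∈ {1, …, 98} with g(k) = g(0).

Recall: surjectivity means every element of the codomain has a preimage under g.
Since gcd(78, 99) = 3, we have 78x ≡ 0 (mod 3) for all x, so g(x) ≡ 1 (mod 3).
But 0 ≢ 1 (mod 3), so 0 ∈ ℤ_{99} has no preimage. Thus g is not surjective.
Since g is not surjective, we find the least positive k with g(k) = g(0): this means 78k ≡ 0 (mod 99), i.e. 99 ∣ 78k. Since gcd(78, 99) = 3, dividing through by 3 this holds exactly when 33 ∣ 26k, and as gcd(26, 33) = 1, exactly when 33 ∣ k.
The smallest positive such k is 33.

33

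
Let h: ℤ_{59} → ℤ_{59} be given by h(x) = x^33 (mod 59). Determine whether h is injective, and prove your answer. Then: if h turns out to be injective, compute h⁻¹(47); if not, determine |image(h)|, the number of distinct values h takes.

Since 59 is prime, the nonzero elements of ℤ_{59} form a cyclic group of order 58.
As gcd(33, 58) = 1, raising to the 33rd power is a bijection on this group: if a^33 ≡ b^33 then (ab^{−1})^33 = 1, and the only element of order dividing gcd(33, 58) = 1 is 1, so a = b.
With h(0) = 0 this makes h injective on all of ℤ_{59}, hence bijective (finite equal-size domain and codomain). In particular h is injective.
Since h is injective, we find the preimage of 47. The inverse of x ↦ x^33 on (ℤ_{59})^× is x ↦ x^51, because 33·51 = 1683 = 29·58 + 1 ≡ 1 (mod 58) and x^{58} = 1 for x ≠ 0 (Fermat). So h⁻¹(47) = 47^51 mod 59.
Repeated squaring mod 59: 47^1 ≡ 47, 47^2 ≡ 47² = 2209 ≡ 26, 47^4 ≡ 26² = 676 ≡ 27, 47^8 ≡ 27² = 729 ≡ 21, 47^16 ≡ 21² = 441 ≡ 28, 47^32 ≡ 28² = 784 ≡ 17. Since 51 = 32 + 16 + 2 + 1, 47^51 ≡ 17·28·26·47: 17·28 = 476 ≡ 4, then 4·26 = 104 ≡ 45, then 45·47 = 2115 ≡ 50. So 47^51 ≡ 50 (mod 59).
Hence h⁻¹(47) = 50.

50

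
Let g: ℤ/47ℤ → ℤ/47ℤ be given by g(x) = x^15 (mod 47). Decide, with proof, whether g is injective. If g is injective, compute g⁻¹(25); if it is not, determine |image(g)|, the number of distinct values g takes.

9

Since 47 is prime, the nonzero elements of ℤ/47ℤ form a cyclic group of order 46.
As gcd(15, 46) = 1, raising to the 15th power is a bijection on this group: if x_1^15 ≡ x_2^15 then (x_1x_2^{−1})^15 = 1, and the only element of order dividing gcd(15, 46) = 1 is 1, so x_1 = x_2.
With g(0) = 0 this makes g injective on all of ℤ/47ℤ, hence bijective (finite equal-size domain and codomain). In particular g is injective.
Since g is injective, we find the preimage of 25. The inverse of x ↦ x^15 on (ℤ/47ℤ)^× is x ↦ x^43, because 15·43 = 645 = 14·46 + 1 ≡ 1 (mod 46) and x^{46} = 1 for x ≠ 0 (Fermat). So g⁻¹(25) = 25^43 mod 47.
Repeated squaring mod 47: 25^1 ≡ 25, 25^2 ≡ 25² = 625 ≡ 14, 25^4 ≡ 14² = 196 ≡ 8, 25^8 ≡ 8² = 64 ≡ 17, 25^16 ≡ 17² = 289 ≡ 7, 25^32 ≡ 7² = 49 ≡ 2. Since 43 = 32 + 8 + 2 + 1, 25^43 ≡ 2·17·14·25: 2·17 = 34, then 34·14 = 476 ≡ 6, then 6·25 = 150 ≡ 9. So 25^43 ≡ 9 (mod 47).
Hence g⁻¹(25) = 9.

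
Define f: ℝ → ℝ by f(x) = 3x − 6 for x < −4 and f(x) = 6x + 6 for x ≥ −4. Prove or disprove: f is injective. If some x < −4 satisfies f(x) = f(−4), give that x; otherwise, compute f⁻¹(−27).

-7

Both pieces are strictly increasing (slopes 3 and 6), so each is injective on its own interval.
The left piece maps (−∞, −4) onto (−∞, −18); the right piece maps [−4, ∞) onto [−18, ∞).
These images are disjoint, so no value is attained by both pieces. Hence f is injective.
Because the two images are disjoint, no x < −4 has f(x) = f(−4), so we compute f⁻¹(−27): −27 lies in (−∞, −18), so solve 3x − 6 = −27: x = (−27 + 6)/3 = −7.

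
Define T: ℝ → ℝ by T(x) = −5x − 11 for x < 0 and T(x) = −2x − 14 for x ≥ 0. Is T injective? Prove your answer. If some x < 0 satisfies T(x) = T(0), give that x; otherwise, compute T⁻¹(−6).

-1

Both pieces are strictly decreasing (slopes −5 and −2), so each is injective on its own interval.
The left piece maps (−∞, 0) onto (−11, ∞); the right piece maps [0, ∞) onto (−∞, −14].
These images are disjoint, so no value is attained by both pieces. Hence T is injective.
Because the two images are disjoint, no x < 0 has T(x) = T(0), so we compute T⁻¹(−6): −6 lies in (−11, ∞), so solve −5x − 11 = −6: x = (−6 + 11)/(−5) = −1.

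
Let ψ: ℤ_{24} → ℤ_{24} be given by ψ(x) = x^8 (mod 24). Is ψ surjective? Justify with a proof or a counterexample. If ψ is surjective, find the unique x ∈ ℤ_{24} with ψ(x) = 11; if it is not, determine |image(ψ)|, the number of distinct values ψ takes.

4

ψ(2): Repeated squaring mod 24: 2^1 ≡ 2, 2^2 ≡ 2² = 4, 2^4 ≡ 4² = 16, 2^8 ≡ 16² = 256 ≡ 16. So 2^8 ≡ 16 (mod 24).
ψ(4): Repeated squaring mod 24: 4^1 ≡ 4, 4^2 ≡ 4² = 16, 4^4 ≡ 16² = 256 ≡ 16, 4^8 ≡ 16² = 256 ≡ 16. So 4^8 ≡ 16 (mod 24).
So ψ(2) = ψ(4) = 16 while 2 ≠ 4, hence ψ is not injective.
A non-injective map from the 24-element set ℤ_{24} to itself takes at most 23 distinct values, so it cannot be surjective. So ψ is not surjective.
Since ψ is not surjective, we determine |image(ψ)|. Computing x^8 mod 24 for each x (by repeated squaring, reducing mod 24 at every step), the values ψ(0), ψ(1), …, ψ(23) are: 0, 1, 16, 9, 16, 1, 0, 1, 16, 9, 16, 1, 0, 1, 16, 9, 16, 1, 0, 1, 16, 9, 16, 1.
The distinct values are {0, 1, 9, 16}; there are 4 of them.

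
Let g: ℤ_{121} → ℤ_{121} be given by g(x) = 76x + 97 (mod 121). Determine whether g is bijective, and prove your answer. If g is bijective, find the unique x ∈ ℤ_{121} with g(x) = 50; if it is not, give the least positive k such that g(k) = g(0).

Recall: g is injective when g(a) = g(b) forces a = b.
Suppose g(a) = g(b) in ℤ_{121}. Then 76a + 97 ≡ 76b + 97 (mod 121), thus 76(a − b) ≡ 0 (mod 121).
Since gcd(76, 121) = 1, 76 is invertible modulo 121, therefore a − b ≡ 0 (mod 121), i.e. a = b.
We now compute 76⁻¹ mod 121 explicitly. Euclid's algorithm: 121 = 1·76 + 45, 76 = 1·45 + 31, 45 = 1·31 + 14, 31 = 2·14 + 3, 14 = 4·3 + 2, 3 = 1·2 + 1; back-substituting gives 1 = 43·76 − 27·121, so 76⁻¹ ≡ 43 (mod 121).
For any y ∈ ℤ_{121}, x = 43(y − 97) mod 121 satisfies g(x) = 76·43(y − 97) + 97 ≡ y (since 76·43 ≡ 1 mod 121). So every y has a preimage.
Hence g is bijective.
Since g is bijective, we find g⁻¹(50): we need 76x ≡ 50 − 97 ≡ 74 (mod 121). Using 76⁻¹ = 43: x ≡ 43·74 = 3182 = 26·121 + 36, so x = 36.
Check: g(36) = 76·36 + 97 = 2833 = 23·121 + 50 ≡ 50 (mod 121).

36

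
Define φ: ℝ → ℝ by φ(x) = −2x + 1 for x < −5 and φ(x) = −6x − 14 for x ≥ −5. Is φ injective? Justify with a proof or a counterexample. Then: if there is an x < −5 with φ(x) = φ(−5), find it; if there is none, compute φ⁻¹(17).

-15/2

Both pieces are strictly decreasing (slopes −2 and −6), so each is injective on its own interval.
The left piece maps (−∞, −5) onto (11, ∞); the right piece maps [−5, ∞) onto (−∞, 16].
These images overlap. In particular φ(−5) = 16 (right piece), and solving −2x + 1 = 16 on the left piece gives x = −15/2 < −5.
So φ(−15/2) = φ(−5) with −15/2 ≠ −5, and φ is not injective. This x = −15/2 is the requested value below −5.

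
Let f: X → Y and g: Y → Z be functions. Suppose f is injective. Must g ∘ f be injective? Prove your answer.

not injective

No. Take X = Y = Z = {0, 1}, f = identity (injective), and g(x) = 0 for every x.
Then (g ∘ f)(0) = 0 = (g ∘ f)(1) with 0 ≠ 1, so g ∘ f is not injective.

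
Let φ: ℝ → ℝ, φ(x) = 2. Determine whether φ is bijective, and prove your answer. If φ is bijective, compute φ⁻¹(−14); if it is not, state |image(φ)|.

1

φ(0) = 2 = φ(1) with 0 ≠ 1, so φ is not injective, hence not bijective.
Since φ is not bijective, we state |image(φ)|: the image of φ is {2}, which has 1 element.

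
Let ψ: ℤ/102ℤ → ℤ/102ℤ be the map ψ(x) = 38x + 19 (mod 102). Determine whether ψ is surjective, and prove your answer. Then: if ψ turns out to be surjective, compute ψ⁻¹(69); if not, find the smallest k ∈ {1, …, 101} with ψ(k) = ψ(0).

51

Since gcd(38, 102) = 2, we have 38x ≡ 0 (mod 2) for all x, so ψ(x) ≡ 1 (mod 2).
But 0 ≢ 1 (mod 2), so 0 ∈ ℤ/102ℤ has no preimage. Therefore ψ is not surjective.
Since ψ is not surjective, we find the least positive k with ψ(k) = ψ(0): this means 38k ≡ 0 (mod 102), i.e. 102 ∣ 38k. Since gcd(38, 102) = 2, dividing through by 2 this holds exactly when 51 ∣ 19k, and as gcd(19, 51) = 1, exactly when 51 ∣ k.
The smallest positive such k is 51.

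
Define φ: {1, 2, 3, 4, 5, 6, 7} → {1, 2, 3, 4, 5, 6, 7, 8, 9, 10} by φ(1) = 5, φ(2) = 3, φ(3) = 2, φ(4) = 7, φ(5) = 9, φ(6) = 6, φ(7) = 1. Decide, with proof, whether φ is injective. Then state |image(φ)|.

7

The values φ(1), …, φ(7) are 5, 3, 2, 7, 9, 6, 1 — all distinct.
So φ(a) = φ(b) only when a = b, and φ is injective.
The image of φ is {1, 2, 3, 5, 6, 7, 9}, which has 7 elements.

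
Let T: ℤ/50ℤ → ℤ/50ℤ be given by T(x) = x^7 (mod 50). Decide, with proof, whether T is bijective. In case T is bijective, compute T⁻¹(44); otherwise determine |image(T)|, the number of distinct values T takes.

T(0) = 0^7 = 0.
T(10): Repeated squaring mod 50: 10^1 ≡ 10, 10^2 ≡ 10² = 100 ≡ 0, 10^4 ≡ 0² = 0. Since 7 = 4 + 2 + 1, 10^7 ≡ 0·0·10: 0·0 = 0, then 0·10 = 0. So 10^7 ≡ 0 (mod 50).
So T(0) = T(10) = 0 while 0 ≠ 10, therefore T is not injective, hence not bijective.
Since T is not bijective, we determine |image(T)|. Computing x^7 mod 50 for each x (by repeated squaring, reducing mod 50 at every step), the values T(0), T(1), …, T(49) are: 0, 1, 28, 37, 34, 25, 36, 43, 2, 19, 0, 21, 8, 17, 4, 25, 6, 23, 32, 39, 0, 41, 38, 47, 24, 25, 26, 3, 12, 9, 0, 11, 18, 27, 44, 25, 46, 33, 42, 29, 0, 31, 48, 7, 14, 25, 16, 13, 22, 49.
The distinct values are {0, 1, 2, 3, 4, 6, 7, 8, 9, 11, 12, 13, 14, 16, 17, 18, 19, 21, 22, 23, 24, 25, 26, 27, 28, 29, 31, 32, 33, 34, 36, 37, 38, 39, 41, 42, 43, 44, 46, 47, 48, 49}; there are 42 of them.

42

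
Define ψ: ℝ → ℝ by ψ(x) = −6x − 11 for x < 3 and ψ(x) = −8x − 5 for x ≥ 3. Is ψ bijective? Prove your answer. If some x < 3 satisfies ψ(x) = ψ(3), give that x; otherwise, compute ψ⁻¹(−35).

15/4

Both pieces are strictly decreasing (slopes −6 and −8), so each is injective on its own interval.
The left piece maps (−∞, 3) onto (−29, ∞); the right piece maps [3, ∞) onto (−∞, −29].
Since −29 = −29, the images partition ℝ: ψ is injective and surjective, hence bijective.
Because the two images are disjoint, no x < 3 has ψ(x) = ψ(3), so we compute ψ⁻¹(−35): −35 lies in (−∞, −29], so solve −8x − 5 = −35: x = (−35 + 5)/(−8) = 15/4.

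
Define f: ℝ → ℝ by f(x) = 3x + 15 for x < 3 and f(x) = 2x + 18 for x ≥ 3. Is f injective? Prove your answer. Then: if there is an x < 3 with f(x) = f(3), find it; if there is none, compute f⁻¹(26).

4

Both pieces are strictly increasing (slopes 3 and 2), so each is injective on its own interval.
The left piece maps (−∞, 3) onto (−∞, 24); the right piece maps [3, ∞) onto [24, ∞).
These images are disjoint, so no value is attained by both pieces. Thus f is injective.
Because the two images are disjoint, no x < 3 has f(x) = f(3), so we compute f⁻¹(26): 26 lies in [24, ∞), so solve 2x + 18 = 26: x = (26 − 18)/2 = 4.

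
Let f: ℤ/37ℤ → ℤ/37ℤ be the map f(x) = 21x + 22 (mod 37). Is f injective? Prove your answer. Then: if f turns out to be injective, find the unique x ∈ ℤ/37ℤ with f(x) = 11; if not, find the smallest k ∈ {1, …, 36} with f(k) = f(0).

3

If f(s) = f(t), then 21s ≡ 21t (mod 37). Because gcd(21, 37) = 1, we may cancel 21 to get s ≡ t (mod 37).
Hence f is injective.
We now compute 21⁻¹ mod 37 explicitly. Euclid's algorithm: 37 = 1·21 + 16, 21 = 1·16 + 5, 16 = 3·5 + 1; back-substituting gives 1 = 30·21 − 17·37, so 21⁻¹ ≡ 30 (mod 37).
Since f is injective, we find f⁻¹(11): we need 21x ≡ 11 − 22 ≡ 26 (mod 37). Using 21⁻¹ = 30: x ≡ 30·26 = 780 = 21·37 + 3, so x = 3.
Check: f(3) = 21·3 + 22 = 85 = 2·37 + 11 ≡ 11 (mod 37).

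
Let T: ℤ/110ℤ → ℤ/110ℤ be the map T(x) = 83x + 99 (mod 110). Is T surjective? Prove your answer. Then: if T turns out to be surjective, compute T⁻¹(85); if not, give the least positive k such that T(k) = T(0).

Recall that T is surjective if every y in the codomain equals T(x) for some x in the domain.
Since gcd(83, 110) = 1, 83 is invertible modulo 110. Euclid's algorithm: 110 = 1·83 + 27, 83 = 3·27 + 2, 27 = 13·2 + 1; back-substituting gives 1 = 57·83 − 43·110, so 83⁻¹ ≡ 57 (mod 110).
For any y ∈ ℤ/110ℤ, x = 57(y − 99) mod 110 satisfies T(x) = 83·57(y − 99) + 99 ≡ y (since 83·57 ≡ 1 mod 110). So every y has a preimage.
Therefore T is surjective.
Since T is surjective, we find T⁻¹(85): we need 83x ≡ 85 − 99 ≡ 96 (mod 110). Using 83⁻¹ = 57: x ≡ 57·96 = 5472 = 49·110 + 82, so x = 82.
Check: T(82) = 83·82 + 99 = 6905 = 62·110 + 85 ≡ 85 (mod 110).

82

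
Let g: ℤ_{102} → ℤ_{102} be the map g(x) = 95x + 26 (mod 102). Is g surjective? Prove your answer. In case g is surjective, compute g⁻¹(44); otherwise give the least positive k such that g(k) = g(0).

Recall that g is surjective if every y in the codomain equals g(x) for some x in the domain.
Since gcd(95, 102) = 1, 95 is invertible modulo 102. Euclid's algorithm: 102 = 1·95 + 7, 95 = 13·7 + 4, 7 = 1·4 + 3, 4 = 1·3 + 1; back-substituting gives 1 = 29·95 − 27·102, so 95⁻¹ ≡ 29 (mod 102).
For any y ∈ ℤ_{102}, x = 29(y − 26) mod 102 satisfies g(x) = 95·29(y − 26) + 26 ≡ y (since 95·29 ≡ 1 mod 102). So every y has a preimage.
So g is surjective.
Since g is surjective, we find g⁻¹(44): we need 95x ≡ 44 − 26 ≡ 18 (mod 102). Using 95⁻¹ = 29: x ≡ 29·18 = 522 = 5·102 + 12, so x = 12.
Check: g(12) = 95·12 + 26 = 1166 = 11·102 + 44 ≡ 44 (mod 102).

12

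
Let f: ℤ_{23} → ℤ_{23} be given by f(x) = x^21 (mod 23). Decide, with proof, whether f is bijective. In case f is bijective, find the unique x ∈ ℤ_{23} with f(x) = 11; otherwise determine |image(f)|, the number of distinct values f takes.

21

Since 23 is prime, the nonzero elements of ℤ_{23} form a cyclic group of order 22.
As gcd(21, 22) = 1, raising to the 21st power is a bijection on this group: if s^21 ≡ t^21 then (st^{−1})^21 = 1, and the only element of order dividing gcd(21, 22) = 1 is 1, so s = t.
With f(0) = 0 this makes f injective on all of ℤ_{23}, hence bijective (finite equal-size domain and codomain). In particular f is bijective.
Since f is bijective, we find the preimage of 11. The inverse of x ↦ x^21 on (ℤ_{23})^× is x ↦ x^21, because 21·21 = 441 = 20·22 + 1 ≡ 1 (mod 22) and x^{22} = 1 for x ≠ 0 (Fermat). So f⁻¹(11) = 11^21 mod 23.
Repeated squaring mod 23: 11^1 ≡ 11, 11^2 ≡ 11² = 121 ≡ 6, 11^4 ≡ 6² = 36 ≡ 13, 11^8 ≡ 13² = 169 ≡ 8, 11^16 ≡ 8² = 64 ≡ 18. Since 21 = 16 + 4 + 1, 11^21 ≡ 18·13·11: 18·13 = 234 ≡ 4, then 4·11 = 44 ≡ 21. So 11^21 ≡ 21 (mod 23).
Hence f⁻¹(11) = 21.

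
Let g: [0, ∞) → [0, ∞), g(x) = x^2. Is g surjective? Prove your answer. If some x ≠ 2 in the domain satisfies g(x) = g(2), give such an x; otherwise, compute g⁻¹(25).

For any y ∈ [0, ∞), x = y^{1/2} ∈ [0, ∞) gives g(x) = y, so g is surjective.
Since x ↦ x^2 is strictly increasing on [0, ∞), it is injective there, so no x ≠ 2 in the domain has g(x) = g(2). We therefore compute g⁻¹(25) = 25^{1/2} = 5 (indeed 5^2 = 25).

5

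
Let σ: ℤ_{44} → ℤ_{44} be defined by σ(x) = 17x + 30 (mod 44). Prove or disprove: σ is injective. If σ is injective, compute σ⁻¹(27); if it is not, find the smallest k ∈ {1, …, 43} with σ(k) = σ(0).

5

Recall that σ is injective if σ(a) = σ(b) implies a = b.
Suppose σ(a) = σ(b) in ℤ_{44}. Then 17a + 30 ≡ 17b + 30 (mod 44), therefore 17(a − b) ≡ 0 (mod 44).
Since gcd(17, 44) = 1, 17 is invertible modulo 44, so a − b ≡ 0 (mod 44), i.e. a = b.
Therefore σ is injective.
We now compute 17⁻¹ mod 44 explicitly. Euclid's algorithm: 44 = 2·17 + 10, 17 = 1·10 + 7, 10 = 1·7 + 3, 7 = 2·3 + 1; back-substituting gives 1 = 13·17 − 5·44, so 17⁻¹ ≡ 13 (mod 44).
Since σ is injective, we compute σ⁻¹(27): solve 17x + 30 ≡ 27 (mod 44), i.e. 17x ≡ 41 (mod 44).
Multiplying by 17⁻¹ = 13 gives x ≡ 13·41 = 533 = 12·44 + 5 ≡ 5 (mod 44).
Check: σ(5) = 17·5 + 30 = 115 = 2·44 + 27 ≡ 27 (mod 44).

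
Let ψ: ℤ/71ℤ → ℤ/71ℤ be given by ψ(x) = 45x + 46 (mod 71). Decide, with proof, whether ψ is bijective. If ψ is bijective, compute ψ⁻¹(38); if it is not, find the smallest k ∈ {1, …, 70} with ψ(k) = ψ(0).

44

Recall: ψ is injective when ψ(u) = ψ(v) forces u = v.
If ψ(u) = ψ(v), then 45u ≡ 45v (mod 71). Because gcd(45, 71) = 1, we may cancel 45 to get u ≡ v (mod 71).
We now compute 45⁻¹ mod 71 explicitly. Euclid's algorithm: 71 = 1·45 + 26, 45 = 1·26 + 19, 26 = 1·19 + 7, 19 = 2·7 + 5, 7 = 1·5 + 2, 5 = 2·2 + 1; back-substituting gives 1 = 30·45 − 19·71, so 45⁻¹ ≡ 30 (mod 71).
For any y ∈ ℤ/71ℤ, x = 30(y − 46) mod 71 satisfies ψ(x) = 45·30(y − 46) + 46 ≡ y (since 45·30 ≡ 1 mod 71). So every y has a preimage.
Thus ψ is bijective.
Since ψ is bijective, we compute ψ⁻¹(38): solve 45x + 46 ≡ 38 (mod 71), i.e. 45x ≡ 63 (mod 71).
Multiplying by 45⁻¹ = 30 gives x ≡ 30·63 = 1890 = 26·71 + 44 ≡ 44 (mod 71).
Check: ψ(44) = 45·44 + 46 = 2026 = 28·71 + 38 ≡ 38 (mod 71).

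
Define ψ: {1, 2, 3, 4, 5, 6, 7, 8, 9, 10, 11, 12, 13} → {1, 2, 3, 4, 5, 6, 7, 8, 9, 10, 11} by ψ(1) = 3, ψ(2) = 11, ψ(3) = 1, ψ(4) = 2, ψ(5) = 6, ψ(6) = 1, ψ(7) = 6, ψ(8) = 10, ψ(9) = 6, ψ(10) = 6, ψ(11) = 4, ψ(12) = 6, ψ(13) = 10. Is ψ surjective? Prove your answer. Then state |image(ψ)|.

7

No element maps to 5, so ψ is not surjective.
The image of ψ is {1, 2, 3, 4, 6, 10, 11}, which has 7 elements.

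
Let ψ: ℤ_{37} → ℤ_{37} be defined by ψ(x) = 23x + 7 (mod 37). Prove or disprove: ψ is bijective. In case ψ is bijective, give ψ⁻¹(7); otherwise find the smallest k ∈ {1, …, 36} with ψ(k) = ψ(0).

0

By definition, ψ is injective when ψ(x_1) = ψ(x_2) forces x_1 = x_2.
If ψ(x_1) = ψ(x_2), then 23x_1 ≡ 23x_2 (mod 37). Because gcd(23, 37) = 1, we may cancel 23 to get x_1 ≡ x_2 (mod 37).
We now compute 23⁻¹ mod 37 explicitly. Euclid's algorithm: 37 = 1·23 + 14, 23 = 1·14 + 9, 14 = 1·9 + 5, 9 = 1·5 + 4, 5 = 1·4 + 1; back-substituting gives 1 = 29·23 − 18·37, so 23⁻¹ ≡ 29 (mod 37).
Then y ↦ 29(y − 7) is a two-sided inverse to ψ, so every y ∈ ℤ_{37} has a preimage.
So ψ is bijective.
Since ψ is bijective, we compute ψ⁻¹(7): solve 23x + 7 ≡ 7 (mod 37), i.e. 23x ≡ 0 (mod 37).
Multiplying by 23⁻¹ = 29 gives x ≡ 29·0 = 0 ≡ 0 (mod 37).
Check: ψ(0) = 23·0 + 7 = 7 ≡ 7 (mod 37).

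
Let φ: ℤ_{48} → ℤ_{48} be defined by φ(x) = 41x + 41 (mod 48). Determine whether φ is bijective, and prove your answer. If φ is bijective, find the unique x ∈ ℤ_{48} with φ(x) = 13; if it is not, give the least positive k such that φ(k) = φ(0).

4

Suppose φ(s) = φ(t) in ℤ_{48}. Then 41s + 41 ≡ 41t + 41 (mod 48), so 41(s − t) ≡ 0 (mod 48).
Since gcd(41, 48) = 1, 41 is invertible modulo 48, so s − t ≡ 0 (mod 48), i.e. s = t.
We now compute 41⁻¹ mod 48 explicitly. Euclid's algorithm: 48 = 1·41 + 7, 41 = 5·7 + 6, 7 = 1·6 + 1; back-substituting gives 1 = 41·41 − 35·48, so 41⁻¹ ≡ 41 (mod 48).
Then y ↦ 41(y − 41) is a two-sided inverse to φ, so every y ∈ ℤ_{48} has a preimage.
Hence φ is bijective.
Since φ is bijective, we compute φ⁻¹(13): solve 41x + 41 ≡ 13 (mod 48), i.e. 41x ≡ 20 (mod 48).
Multiplying by 41⁻¹ = 41 gives x ≡ 41·20 = 820 = 17·48 + 4 ≡ 4 (mod 48).
Check: φ(4) = 41·4 + 41 = 205 = 4·48 + 13 ≡ 13 (mod 48).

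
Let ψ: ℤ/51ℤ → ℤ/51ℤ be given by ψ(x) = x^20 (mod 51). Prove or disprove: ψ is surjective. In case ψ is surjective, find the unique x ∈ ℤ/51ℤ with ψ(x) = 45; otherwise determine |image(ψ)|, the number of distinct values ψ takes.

10

ψ(1) = 1^20 = 1.
ψ(4): Repeated squaring mod 51: 4^1 ≡ 4, 4^2 ≡ 4² = 16, 4^4 ≡ 16² = 256 ≡ 1, 4^8 ≡ 1² = 1, 4^16 ≡ 1² = 1. Since 20 = 16 + 4, 4^20 ≡ 1·1: 1·1 = 1. So 4^20 ≡ 1 (mod 51).
So ψ(1) = ψ(4) = 1 while 1 ≠ 4, hence ψ is not injective.
A non-injective map from the 51-element set ℤ/51ℤ to itself takes at most 50 distinct values, so it cannot be surjective. Thus ψ is not surjective.
Since ψ is not surjective, we determine |image(ψ)|. Computing x^20 mod 51 for each x (by repeated squaring, reducing mod 51 at every step), the values ψ(0), ψ(1), …, ψ(50) are: 0, 1, 16, 30, 1, 13, 21, 4, 16, 33, 4, 4, 30, 1, 13, 33, 1, 34, 18, 16, 13, 18, 13, 4, 21, 16, 16, 21, 4, 13, 18, 13, 16, 18, 34, 1, 33, 13, 1, 30, 4, 4, 33, 16, 4, 21, 13, 1, 30, 16, 1.
The distinct values are {0, 1, 4, 13, 16, 18, 21, 30, 33, 34}; there are 10 of them.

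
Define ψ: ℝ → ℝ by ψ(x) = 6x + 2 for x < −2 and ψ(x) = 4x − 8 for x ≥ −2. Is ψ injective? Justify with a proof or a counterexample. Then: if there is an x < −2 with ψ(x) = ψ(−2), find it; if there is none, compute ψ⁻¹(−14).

-3

Both pieces are strictly increasing (slopes 6 and 4), so each is injective on its own interval.
The left piece maps (−∞, −2) onto (−∞, −10); the right piece maps [−2, ∞) onto [−16, ∞).
These images overlap. In particular ψ(−2) = −16 (right piece), and solving 6x + 2 = −16 on the left piece gives x = −3 < −2.
So ψ(−3) = ψ(−2) with −3 ≠ −2, and ψ is not injective. This x = −3 is the requested value below −2.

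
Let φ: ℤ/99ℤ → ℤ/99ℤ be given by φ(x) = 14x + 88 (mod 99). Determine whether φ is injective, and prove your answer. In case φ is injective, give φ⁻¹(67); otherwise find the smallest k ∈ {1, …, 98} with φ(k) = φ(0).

If φ(u) = φ(v), then 14u ≡ 14v (mod 99). Because gcd(14, 99) = 1, we may cancel 14 to get u ≡ v (mod 99).
Thus φ is injective.
We now compute 14⁻¹ mod 99 explicitly. Euclid's algorithm: 99 = 7·14 + 1; back-substituting gives 1 = 92·14 − 13·99, so 14⁻¹ ≡ 92 (mod 99).
Since φ is injective, we find φ⁻¹(67): we need 14x ≡ 67 − 88 ≡ 78 (mod 99). Using 14⁻¹ = 92: x ≡ 92·78 = 7176 = 72·99 + 48, so x = 48.
Check: φ(48) = 14·48 + 88 = 760 = 7·99 + 67 ≡ 67 (mod 99).

48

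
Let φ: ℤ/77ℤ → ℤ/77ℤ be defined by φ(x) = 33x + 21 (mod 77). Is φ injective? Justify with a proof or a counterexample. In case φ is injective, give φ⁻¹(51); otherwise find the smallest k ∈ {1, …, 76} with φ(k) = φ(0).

We have gcd(33, 77) = 11 > 1. Taking u = 0 and v = 7: φ(0) = 21 and φ(7) = 33·7 + 21 = 252 ≡ 21 (mod 77).
So φ(0) = φ(7) while 0 ≠ 7, thus φ is not injective.
Since φ is not injective, we find the least positive k with φ(k) = φ(0): this means 33k ≡ 0 (mod 77), i.e. 77 ∣ 33k. Since gcd(33, 77) = 11, dividing through by 11 this holds exactly when 7 ∣ 3k, and as gcd(3, 7) = 1, exactly when 7 ∣ k.
The smallest positive such k is 7.

7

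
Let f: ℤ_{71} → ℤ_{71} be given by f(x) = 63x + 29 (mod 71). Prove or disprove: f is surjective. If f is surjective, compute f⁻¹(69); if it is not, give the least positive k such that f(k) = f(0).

66

By definition, f is surjective if every y in the codomain equals f(x) for some x in the domain.
Since gcd(63, 71) = 1, 63 is invertible modulo 71. Euclid's algorithm: 71 = 1·63 + 8, 63 = 7·8 + 7, 8 = 1·7 + 1; back-substituting gives 1 = 62·63 − 55·71, so 63⁻¹ ≡ 62 (mod 71).
Then y ↦ 62(y − 29) is a two-sided inverse to f, so every y ∈ ℤ_{71} has a preimage.
So f is surjective.
Since f is surjective, we compute f⁻¹(69): solve 63x + 29 ≡ 69 (mod 71), i.e. 63x ≡ 40 (mod 71).
Multiplying by 63⁻¹ = 62 gives x ≡ 62·40 = 2480 = 34·71 + 66 ≡ 66 (mod 71).
Check: f(66) = 63·66 + 29 = 4187 = 58·71 + 69 ≡ 69 (mod 71).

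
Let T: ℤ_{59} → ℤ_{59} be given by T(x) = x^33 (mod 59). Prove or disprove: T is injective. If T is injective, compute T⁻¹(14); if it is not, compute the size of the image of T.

34

Since 59 is prime, the nonzero elements of ℤ_{59} form a cyclic group of order 58.
As gcd(33, 58) = 1, raising to the 33rd power is a bijection on this group: if u^33 ≡ v^33 then (uv^{−1})^33 = 1, and the only element of order dividing gcd(33, 58) = 1 is 1, so u = v.
With T(0) = 0 this makes T injective on all of ℤ_{59}, hence bijective (finite equal-size domain and codomain). In particular T is injective.
Since T is injective, we find the preimage of 14. The inverse of x ↦ x^33 on (ℤ_{59})^× is x ↦ x^51, because 33·51 = 1683 = 29·58 + 1 ≡ 1 (mod 58) and x^{58} = 1 for x ≠ 0 (Fermat). So T⁻¹(14) = 14^51 mod 59.
Repeated squaring mod 59: 14^1 ≡ 14, 14^2 ≡ 14² = 196 ≡ 19, 14^4 ≡ 19² = 361 ≡ 7, 14^8 ≡ 7² = 49, 14^16 ≡ 49² = 2401 ≡ 41, 14^32 ≡ 41² = 1681 ≡ 29. Since 51 = 32 + 16 + 2 + 1, 14^51 ≡ 29·41·19·14: 29·41 = 1189 ≡ 9, then 9·19 = 171 ≡ 53, then 53·14 = 742 ≡ 34. So 14^51 ≡ 34 (mod 59).
Hence T⁻¹(14) = 34.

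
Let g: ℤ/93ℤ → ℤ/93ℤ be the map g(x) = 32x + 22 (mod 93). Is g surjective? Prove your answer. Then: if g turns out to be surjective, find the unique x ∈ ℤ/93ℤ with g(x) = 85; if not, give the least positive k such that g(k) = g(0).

Recall: surjectivity means every element of the codomain has a preimage under g.
Since gcd(32, 93) = 1, 32 is invertible modulo 93. Euclid's algorithm: 93 = 2·32 + 29, 32 = 1·29 + 3, 29 = 9·3 + 2, 3 = 1·2 + 1; back-substituting gives 1 = 32·32 − 11·93, so 32⁻¹ ≡ 32 (mod 93).
Then y ↦ 32(y − 22) is a two-sided inverse to g, so every y ∈ ℤ/93ℤ has a preimage.
So g is surjective.
Since g is surjective, we compute g⁻¹(85): solve 32x + 22 ≡ 85 (mod 93), i.e. 32x ≡ 63 (mod 93).
Multiplying by 32⁻¹ = 32 gives x ≡ 32·63 = 2016 = 21·93 + 63 ≡ 63 (mod 93).
Check: g(63) = 32·63 + 22 = 2038 = 21·93 + 85 ≡ 85 (mod 93).

63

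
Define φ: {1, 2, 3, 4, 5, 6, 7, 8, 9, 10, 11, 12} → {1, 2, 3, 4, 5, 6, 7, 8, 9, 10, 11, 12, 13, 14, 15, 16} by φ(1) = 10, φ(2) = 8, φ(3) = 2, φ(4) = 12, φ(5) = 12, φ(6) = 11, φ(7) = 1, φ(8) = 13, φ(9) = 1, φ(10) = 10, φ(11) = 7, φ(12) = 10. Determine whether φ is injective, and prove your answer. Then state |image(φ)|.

8

φ(4) = 12 = φ(5) with 4 ≠ 5, so φ is not injective.
The image of φ is {1, 2, 7, 8, 10, 11, 12, 13}, which has 8 elements.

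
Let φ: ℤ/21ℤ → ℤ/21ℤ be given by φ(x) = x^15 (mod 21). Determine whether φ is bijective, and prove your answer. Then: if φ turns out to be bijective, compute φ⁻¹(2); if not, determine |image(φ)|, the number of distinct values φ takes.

9

φ(1) = 1^15 = 1.
φ(4): Repeated squaring mod 21: 4^1 ≡ 4, 4^2 ≡ 4² = 16, 4^4 ≡ 16² = 256 ≡ 4, 4^8 ≡ 4² = 16. Since 15 = 8 + 4 + 2 + 1, 4^15 ≡ 16·4·16·4: 16·4 = 64 ≡ 1, then 1·16 = 16, then 16·4 = 64 ≡ 1. So 4^15 ≡ 1 (mod 21).
So φ(1) = φ(4) = 1 while 1 ≠ 4, so φ is not injective, hence not bijective.
Since φ is not bijective, we determine |image(φ)|. Computing x^15 mod 21 for each x (by repeated squaring, reducing mod 21 at every step), the values φ(0), φ(1), …, φ(20) are: 0, 1, 8, 6, 1, 20, 6, 7, 8, 15, 13, 8, 6, 13, 14, 15, 1, 20, 15, 13, 20.
The distinct values are {0, 1, 6, 7, 8, 13, 14, 15, 20}; there are 9 of them.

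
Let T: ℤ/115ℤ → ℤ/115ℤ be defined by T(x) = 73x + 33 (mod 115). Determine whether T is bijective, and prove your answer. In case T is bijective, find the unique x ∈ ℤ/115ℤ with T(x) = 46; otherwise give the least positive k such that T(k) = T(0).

101

If T(s) = T(t), then 73s ≡ 73t (mod 115). Because gcd(73, 115) = 1, we may cancel 73 to get s ≡ t (mod 115).
We now compute 73⁻¹ mod 115 explicitly. Euclid's algorithm: 115 = 1·73 + 42, 73 = 1·42 + 31, 42 = 1·31 + 11, 31 = 2·11 + 9, 11 = 1·9 + 2, 9 = 4·2 + 1; back-substituting gives 1 = 52·73 − 33·115, so 73⁻¹ ≡ 52 (mod 115).
For any y ∈ ℤ/115ℤ, x = 52(y − 33) mod 115 satisfies T(x) = 73·52(y − 33) + 33 ≡ y (since 73·52 ≡ 1 mod 115). So every y has a preimage.
Thus T is bijective.
Since T is bijective, we find T⁻¹(46): we need 73x ≡ 46 − 33 ≡ 13 (mod 115). Using 73⁻¹ = 52: x ≡ 52·13 = 676 = 5·115 + 101, so x = 101.
Check: T(101) = 73·101 + 33 = 7406 = 64·115 + 46 ≡ 46 (mod 115).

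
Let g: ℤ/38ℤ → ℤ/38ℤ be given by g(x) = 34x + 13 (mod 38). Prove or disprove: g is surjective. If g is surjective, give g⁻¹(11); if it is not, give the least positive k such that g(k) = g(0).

19

Since gcd(34, 38) = 2, we have 34x ≡ 0 (mod 2) for all x, so g(x) ≡ 1 (mod 2).
But 0 ≢ 1 (mod 2), so 0 ∈ ℤ/38ℤ has no preimage. Therefore g is not surjective.
Since g is not surjective, we find the least positive k with g(k) = g(0): this means 34k ≡ 0 (mod 38), i.e. 38 ∣ 34k. Since gcd(34, 38) = 2, dividing through by 2 this holds exactly when 19 ∣ 17k, and as gcd(17, 19) = 1, exactly when 19 ∣ k.
The smallest positive such k is 19.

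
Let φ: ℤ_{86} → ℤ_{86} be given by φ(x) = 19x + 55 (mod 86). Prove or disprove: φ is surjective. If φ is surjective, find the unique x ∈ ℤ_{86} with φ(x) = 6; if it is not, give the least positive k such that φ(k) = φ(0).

Since gcd(19, 86) = 1, 19 is invertible modulo 86. Euclid's algorithm: 86 = 4·19 + 10, 19 = 1·10 + 9, 10 = 1·9 + 1; back-substituting gives 1 = 77·19 − 17·86, so 19⁻¹ ≡ 77 (mod 86).
Then y ↦ 77(y − 55) is a two-sided inverse to φ, so every y ∈ ℤ_{86} has a preimage.
So φ is surjective.
Since φ is surjective, we find φ⁻¹(6): we need 19x ≡ 6 − 55 ≡ 37 (mod 86). Using 19⁻¹ = 77: x ≡ 77·37 = 2849 = 33·86 + 11, so x = 11.
Check: φ(11) = 19·11 + 55 = 264 = 3·86 + 6 ≡ 6 (mod 86).

11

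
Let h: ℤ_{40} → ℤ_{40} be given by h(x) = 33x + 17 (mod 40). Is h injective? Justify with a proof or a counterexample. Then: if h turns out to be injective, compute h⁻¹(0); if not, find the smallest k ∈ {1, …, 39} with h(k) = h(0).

By definition, h is injective when h(a) = h(b) forces a = b.
Suppose h(a) = h(b) in ℤ_{40}. Then 33a + 17 ≡ 33b + 17 (mod 40), hence 33(a − b) ≡ 0 (mod 40).
Since gcd(33, 40) = 1, 33 is invertible modulo 40, so a − b ≡ 0 (mod 40), i.e. a = b.
Hence h is injective.
We now compute 33⁻¹ mod 40 explicitly. Euclid's algorithm: 40 = 1·33 + 7, 33 = 4·7 + 5, 7 = 1·5 + 2, 5 = 2·2 + 1; back-substituting gives 1 = 17·33 − 14·40, so 33⁻¹ ≡ 17 (mod 40).
Since h is injective, we compute h⁻¹(0): solve 33x + 17 ≡ 0 (mod 40), i.e. 33x ≡ 23 (mod 40).
Multiplying by 33⁻¹ = 17 gives x ≡ 17·23 = 391 = 9·40 + 31 ≡ 31 (mod 40).
Check: h(31) = 33·31 + 17 = 1040 = 26·40 + 0 ≡ 0 (mod 40).

31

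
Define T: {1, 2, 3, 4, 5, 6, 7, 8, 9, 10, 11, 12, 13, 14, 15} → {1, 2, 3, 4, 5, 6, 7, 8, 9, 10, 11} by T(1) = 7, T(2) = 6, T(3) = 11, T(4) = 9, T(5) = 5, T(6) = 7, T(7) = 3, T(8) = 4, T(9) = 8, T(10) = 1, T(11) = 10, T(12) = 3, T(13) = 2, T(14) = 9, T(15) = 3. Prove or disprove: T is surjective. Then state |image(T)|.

11

Every element of the codomain has a preimage: 1 = T(10), 2 = T(13), 3 = T(7), 4 = T(8), 5 = T(5), 6 = T(2), 7 = T(1), 8 = T(9), 9 = T(4), 10 = T(11), 11 = T(3).
Thus T is surjective.
The image of T is {1, 2, 3, 4, 5, 6, 7, 8, 9, 10, 11}, which has 11 elements.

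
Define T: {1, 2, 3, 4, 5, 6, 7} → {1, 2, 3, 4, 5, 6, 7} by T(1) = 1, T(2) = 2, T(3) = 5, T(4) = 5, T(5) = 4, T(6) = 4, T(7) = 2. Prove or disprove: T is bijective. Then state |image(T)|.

T(3) = 5 = T(4) with 3 ≠ 4, so T is not injective, hence not bijective.
The image of T is {1, 2, 4, 5}, which has 4 elements.

4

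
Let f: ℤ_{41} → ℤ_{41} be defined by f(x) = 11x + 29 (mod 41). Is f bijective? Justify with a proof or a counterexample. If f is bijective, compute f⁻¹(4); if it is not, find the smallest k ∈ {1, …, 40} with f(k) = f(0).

Suppose f(a) = f(b) in ℤ_{41}. Then 11a + 29 ≡ 11b + 29 (mod 41), hence 11(a − b) ≡ 0 (mod 41).
Since gcd(11, 41) = 1, 11 is invertible modulo 41, therefore a − b ≡ 0 (mod 41), i.e. a = b.
We now compute 11⁻¹ mod 41 explicitly. Euclid's algorithm: 41 = 3·11 + 8, 11 = 1·8 + 3, 8 = 2·3 + 2, 3 = 1·2 + 1; back-substituting gives 1 = 15·11 − 4·41, so 11⁻¹ ≡ 15 (mod 41).
For any y ∈ ℤ_{41}, x = 15(y − 29) mod 41 satisfies f(x) = 11·15(y − 29) + 29 ≡ y (since 11·15 ≡ 1 mod 41). So every y has a preimage.
Thus f is bijective.
Since f is bijective, we find f⁻¹(4): we need 11x ≡ 4 − 29 ≡ 16 (mod 41). Using 11⁻¹ = 15: x ≡ 15·16 = 240 = 5·41 + 35, so x = 35.
Check: f(35) = 11·35 + 29 = 414 = 10·41 + 4 ≡ 4 (mod 41).

35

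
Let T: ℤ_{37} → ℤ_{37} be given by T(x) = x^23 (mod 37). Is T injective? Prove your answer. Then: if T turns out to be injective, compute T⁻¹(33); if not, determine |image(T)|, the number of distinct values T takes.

Since 37 is prime, the nonzero elements of ℤ_{37} form a cyclic group of order 36.
As gcd(23, 36) = 1, raising to the 23rd power is a bijection on this group: if u^23 ≡ v^23 then (uv^{−1})^23 = 1, and the only element of order dividing gcd(23, 36) = 1 is 1, so u = v.
With T(0) = 0 this makes T injective on all of ℤ_{37}, hence bijective (finite equal-size domain and codomain). In particular T is injective.
Since T is injective, we find the preimage of 33. The inverse of x ↦ x^23 on (ℤ_{37})^× is x ↦ x^11, because 23·11 = 253 = 7·36 + 1 ≡ 1 (mod 36) and x^{36} = 1 for x ≠ 0 (Fermat). So T⁻¹(33) = 33^11 mod 37.
Repeated squaring mod 37: 33^1 ≡ 33, 33^2 ≡ 33² = 1089 ≡ 16, 33^4 ≡ 16² = 256 ≡ 34, 33^8 ≡ 34² = 1156 ≡ 9. Since 11 = 8 + 2 + 1, 33^11 ≡ 9·16·33: 9·16 = 144 ≡ 33, then 33·33 = 1089 ≡ 16. So 33^11 ≡ 16 (mod 37).
Hence T⁻¹(33) = 16.

16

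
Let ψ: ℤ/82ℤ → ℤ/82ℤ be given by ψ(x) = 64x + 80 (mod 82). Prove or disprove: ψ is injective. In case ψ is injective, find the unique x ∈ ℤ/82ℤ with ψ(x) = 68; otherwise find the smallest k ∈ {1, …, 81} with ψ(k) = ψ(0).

41

We have gcd(64, 82) = 2 > 1. Taking x_1 = 0 and x_2 = 41: ψ(0) = 80 and ψ(41) = 64·41 + 80 = 2704 ≡ 80 (mod 82).
So ψ(0) = ψ(41) while 0 ≠ 41, so ψ is not injective.
Since ψ is not injective, we find the least positive k with ψ(k) = ψ(0): this means 64k ≡ 0 (mod 82), i.e. 82 ∣ 64k. Since gcd(64, 82) = 2, dividing through by 2 this holds exactly when 41 ∣ 32k, and as gcd(32, 41) = 1, exactly when 41 ∣ k.
The smallest positive such k is 41.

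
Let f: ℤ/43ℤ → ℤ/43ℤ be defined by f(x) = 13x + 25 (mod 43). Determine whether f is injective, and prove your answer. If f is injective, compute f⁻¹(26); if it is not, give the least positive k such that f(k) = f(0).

10

Suppose f(s) = f(t) in ℤ/43ℤ. Then 13s + 25 ≡ 13t + 25 (mod 43), therefore 13(s − t) ≡ 0 (mod 43).
Since gcd(13, 43) = 1, 13 is invertible modulo 43, therefore s − t ≡ 0 (mod 43), i.e. s = t.
So f is injective.
We now compute 13⁻¹ mod 43 explicitly. Euclid's algorithm: 43 = 3·13 + 4, 13 = 3·4 + 1; back-substituting gives 1 = 10·13 − 3·43, so 13⁻¹ ≡ 10 (mod 43).
Since f is injective, we compute f⁻¹(26): solve 13x + 25 ≡ 26 (mod 43), i.e. 13x ≡ 1 (mod 43).
Multiplying by 13⁻¹ = 10 gives x ≡ 10·1 = 10 ≡ 10 (mod 43).
Check: f(10) = 13·10 + 25 = 155 = 3·43 + 26 ≡ 26 (mod 43).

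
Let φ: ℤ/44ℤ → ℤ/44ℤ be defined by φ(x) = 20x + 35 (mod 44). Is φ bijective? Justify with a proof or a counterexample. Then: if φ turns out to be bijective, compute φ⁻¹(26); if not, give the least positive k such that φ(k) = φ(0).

11

We have gcd(20, 44) = 4 > 1. Taking s = 0 and t = 11: φ(0) = 35 and φ(11) = 20·11 + 35 = 255 ≡ 35 (mod 44).
So φ(0) = φ(11) while 0 ≠ 11, thus φ is not injective, hence not bijective.
Since φ is not bijective, we find the least positive k with φ(k) = φ(0): this means 20k ≡ 0 (mod 44), i.e. 44 ∣ 20k. Since gcd(20, 44) = 4, dividing through by 4 this holds exactly when 11 ∣ 5k, and as gcd(5, 11) = 1, exactly when 11 ∣ k.
The smallest positive such k is 11.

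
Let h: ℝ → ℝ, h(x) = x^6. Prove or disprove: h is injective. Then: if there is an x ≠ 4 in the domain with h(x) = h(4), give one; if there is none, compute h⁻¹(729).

-4

h(4) = 4096 = (−4)^6 = h(−4) (since 6 is even), with 4 ≠ −4. So h is not injective.
For the follow-up, such an x exists: taking x = −4 ∈ ℝ gives h(−4) = 4096 = h(4) with −4 ≠ 4.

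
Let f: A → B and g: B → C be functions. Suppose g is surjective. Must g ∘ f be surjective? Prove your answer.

not surjective

No. Take A = {1}, B = C = {1, 2, 3}, f(1) = 1, and g = identity (surjective).
Then (g ∘ f)(1) = 1, and 3 ∈ C has no preimage under g ∘ f, so g ∘ f is not surjective.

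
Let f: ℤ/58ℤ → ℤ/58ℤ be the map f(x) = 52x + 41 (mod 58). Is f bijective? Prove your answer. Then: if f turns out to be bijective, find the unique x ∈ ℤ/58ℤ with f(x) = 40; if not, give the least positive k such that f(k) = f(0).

29

We have gcd(52, 58) = 2 > 1. Taking s = 0 and t = 29: f(0) = 41 and f(29) = 52·29 + 41 = 1549 ≡ 41 (mod 58).
So f(0) = f(29) while 0 ≠ 29, hence f is not injective, hence not bijective.
Since f is not bijective, we find the least positive k with f(k) = f(0): this means 52k ≡ 0 (mod 58), i.e. 58 ∣ 52k. Since gcd(52, 58) = 2, dividing through by 2 this holds exactly when 29 ∣ 26k, and as gcd(26, 29) = 1, exactly when 29 ∣ k.
The smallest positive such k is 29.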